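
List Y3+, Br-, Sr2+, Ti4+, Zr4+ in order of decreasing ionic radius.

Electron counts and nuclear charges: Ti4+ (Z=22, 18 e⁻), Zr4+ (Z=40, 36 e⁻), Y3+ (Z=39, 36 e⁻), Sr2+ (Z=38, 36 e⁻), Br- (Z=35, 36 e⁻). Ti4+ < Zr4+ (same group, period 4 vs 5); Zr4+ < Y3+ (isoelectronic, higher Z=40 is smaller); Y3+ < Sr2+ (both 36 e⁻, Z=39>38); Sr2+ < Br- (both 36 e⁻, Z=38>35).

Br- > Sr2+ > Y3+ > Zr4+ > Ti4+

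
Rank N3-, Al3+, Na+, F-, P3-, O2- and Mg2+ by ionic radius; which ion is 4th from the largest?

F-

Work out protons and electrons: Al3+ (Z=13, 10 e⁻), Mg2+ (Z=12, 10 e⁻), Na+ (Z=11, 10 e⁻), F- (Z=9, 10 e⁻), O2- (Z=8, 10 e⁻), N3- (Z=7, 10 e⁻), P3- (Z=15, 18 e⁻). Al3+ < Mg2+ (both 10 e⁻, Z=13>12); Mg2+ < Na+ (isoelectronic, higher Z=12 is smaller); Na+ < F- (isoelectronic, higher Z=11 is smaller); F- < O2- (both 10 e⁻, Z=9>8); O2- < N3- (isoelectronic, higher Z=8 is smaller); N3- < P3- (same group, 1 shell fewer).
So the order is Al3+ < Mg2+ < Na+ < F- < O2- < N3- < P3-; the 4th-largest ion is F-.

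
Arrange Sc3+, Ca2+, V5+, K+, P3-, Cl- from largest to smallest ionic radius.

P3- > Cl- > K+ > Ca2+ > Sc3+ > V5+

Isoelectronic series (18 e⁻ each). Size is set by nuclear charge: more protons means a smaller ion. V5+ (Z=23), Sc3+ (Z=21), Ca2+ (Z=20), K+ (Z=19), Cl- (Z=17), P3- (Z=15).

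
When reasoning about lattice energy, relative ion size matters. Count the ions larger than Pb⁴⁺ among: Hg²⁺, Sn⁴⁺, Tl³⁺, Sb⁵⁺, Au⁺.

Work out protons and electrons: Sb⁵⁺: 46 e⁻, Z=51, Sn⁴⁺: 46 e⁻, Z=50, Pb⁴⁺: 78 e⁻, Z=82, Tl³⁺: 78 e⁻, Z=81, Hg²⁺: 78 e⁻, Z=80, Au⁺: 78 e⁻, Z=79. Sb⁵⁺ < Sn⁴⁺ (isoelectronic, higher Z=51 is smaller); Sn⁴⁺ < Pb⁴⁺ (same group, period 5 vs 6); Pb⁴⁺ < Tl³⁺ (both 78 e⁻, Z=82>81); Tl³⁺ < Hg²⁺ (isoelectronic, higher Z=81 is smaller); Hg²⁺ < Au⁺ (both 78 e⁻, Z=80>79).
Overall: Sb⁵⁺ < Sn⁴⁺ < Pb⁴⁺ < Tl³⁺ < Hg²⁺ < Au⁺. Pb⁴⁺ has 2 below it and 3 above. So 3 are larger.

3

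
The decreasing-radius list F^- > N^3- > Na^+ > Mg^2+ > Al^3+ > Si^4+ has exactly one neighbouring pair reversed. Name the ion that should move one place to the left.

N^3-

Scanning neighbour by neighbour, only F^-/N^3- violates a trend: both have 10 electrons but Z(F)=9 > Z(N)=7, so F^- should be the smaller of the two. That makes N^3- the one sitting a position late relative to where it belongs.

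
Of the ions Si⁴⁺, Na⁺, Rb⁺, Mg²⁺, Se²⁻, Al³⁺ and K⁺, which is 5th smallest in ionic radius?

K⁺

Work out protons and electrons: Si⁴⁺ (Z=14, 10 e⁻), Al³⁺ (Z=13, 10 e⁻), Mg²⁺ (Z=12, 10 e⁻), Na⁺ (Z=11, 10 e⁻), K⁺ (Z=19, 18 e⁻), Rb⁺ (Z=37, 36 e⁻), Se²⁻ (Z=34, 36 e⁻). Si⁴⁺ < Al³⁺ (both 10 e⁻, Z=14>13); Al³⁺ < Mg²⁺ (isoelectronic, higher Z=13 is smaller); Mg²⁺ < Na⁺ (isoelectronic, higher Z=12 is smaller); Na⁺ < K⁺ (same group, 1 shell fewer); K⁺ < Rb⁺ (same group, period 4 vs 5); Rb⁺ < Se²⁻ (both 36 e⁻, Z=37>34).
Ordering: Si⁴⁺ < Al³⁺ < Mg²⁺ < Na⁺ < K⁺ < Rb⁺ < Se²⁻. The 5th smallest is K⁺.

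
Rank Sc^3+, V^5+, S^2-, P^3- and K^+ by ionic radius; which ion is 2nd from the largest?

S^2-

Each ion has 18 electrons. The ranking follows nuclear charge in reverse — greater Z gives a smaller radius. V^5+ (Z=23), Sc^3+ (Z=21), K^+ (Z=19), S^2- (Z=16), P^3- (Z=15).
Ordering: V^5+ < Sc^3+ < K^+ < S^2- < P^3-. The 2nd largest is S^2-.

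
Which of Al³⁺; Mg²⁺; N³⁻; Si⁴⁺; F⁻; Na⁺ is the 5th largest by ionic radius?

Each ion has 10 electrons. The ranking follows nuclear charge in reverse — greater Z gives a smaller radius. Si⁴⁺ (Z=14), Al³⁺ (Z=13), Mg²⁺ (Z=12), Na⁺ (Z=11), F⁻ (Z=9), N³⁻ (Z=7).
Ordering: Si⁴⁺ < Al³⁺ < Mg²⁺ < Na⁺ < F⁻ < N³⁻. The 5th largest is Al³⁺.

Al³⁺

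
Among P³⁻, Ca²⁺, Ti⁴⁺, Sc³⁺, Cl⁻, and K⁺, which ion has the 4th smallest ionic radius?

Isoelectronic series (18 e⁻ each). Size is set by nuclear charge: more protons means a smaller ion. Ti⁴⁺ (Z=22), Sc³⁺ (Z=21), Ca²⁺ (Z=20), K⁺ (Z=19), Cl⁻ (Z=17), P³⁻ (Z=15).
That gives Ti⁴⁺ < Sc³⁺ < Ca²⁺ < K⁺ < Cl⁻ < P³⁻. From the smallest end, number 4 is K⁺.

K⁺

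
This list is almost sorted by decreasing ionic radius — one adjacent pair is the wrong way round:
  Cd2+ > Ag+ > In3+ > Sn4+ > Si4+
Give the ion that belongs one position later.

Cd2+

Check each adjacent pair. Cd2+ and Ag+ are reversed: Cd2+ and Ag+ share 46 electrons; the higher nuclear charge on Cd (Z=48) contracts it more, so Cd2+ < Ag+. No other neighbouring pair contradicts the periodic trends, so Cd2+ is the ion listed too early.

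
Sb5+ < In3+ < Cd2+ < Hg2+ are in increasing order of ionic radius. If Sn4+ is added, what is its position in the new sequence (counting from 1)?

2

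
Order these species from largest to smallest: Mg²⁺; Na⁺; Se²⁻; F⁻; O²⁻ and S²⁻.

Se²⁻ > S²⁻ > O²⁻ > F⁻ > Na⁺ > Mg²⁺

Mg²⁺ (Z=12, 10 e⁻), Na⁺ (Z=11, 10 e⁻), F⁻ (Z=9, 10 e⁻), O²⁻ (Z=8, 10 e⁻), S²⁻ (Z=16, 18 e⁻), Se²⁻ (Z=34, 36 e⁻). Mg²⁺ < Na⁺ (isoelectronic, higher Z=12 is smaller); Na⁺ < F⁻ (both 10 e⁻, Z=11>9); F⁻ < O²⁻ (isoelectronic, higher Z=9 is smaller); O²⁻ < S²⁻ (same group, period 2 vs 3); S²⁻ < Se²⁻ (same group, period 3 vs 4).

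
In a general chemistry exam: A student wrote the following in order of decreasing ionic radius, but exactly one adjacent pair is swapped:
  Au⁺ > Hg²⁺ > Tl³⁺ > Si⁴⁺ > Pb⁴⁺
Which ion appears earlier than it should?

Scanning neighbour by neighbour, only Si⁴⁺/Pb⁴⁺ violates a trend: both in group 14 with the same charge; Si⁴⁺ (period 3) has the smaller radius. That makes Si⁴⁺ the one sitting a position early relative to where it belongs.

Si⁴⁺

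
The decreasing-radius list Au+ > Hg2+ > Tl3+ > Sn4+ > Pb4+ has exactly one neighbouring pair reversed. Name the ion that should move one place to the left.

Compare adjacent ions: both in group 14 with the same charge; Sn4+ (period 5) has the smaller radius — yet in this decreasing list Sn4+ sits before Pb4+. Nothing else is reversed, so Pb4+ should move one place to the left.

Pb4+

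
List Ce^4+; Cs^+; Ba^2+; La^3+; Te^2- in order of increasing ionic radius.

These species are isoelectronic with 54 electrons. The only difference is the number of protons: Ce^4+ (Z=58), La^3+ (Z=57), Ba^2+ (Z=56), Cs^+ (Z=55), Te^2- (Z=52). The strongest nuclear pull (Ce^4+) gives the smallest ion.

Ce^4+ < La^3+ < Ba^2+ < Cs^+ < Te^2-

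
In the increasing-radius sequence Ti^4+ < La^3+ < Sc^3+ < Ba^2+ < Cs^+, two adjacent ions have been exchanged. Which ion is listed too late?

Sc^3+

The pair La^3+, Sc^3+ is the wrong way round — both in group 3 with the same charge; Sc^3+ (period 4) has the smaller radius. All other adjacent pairs agree with periodic trends, so Sc^3+ is the misplaced ion.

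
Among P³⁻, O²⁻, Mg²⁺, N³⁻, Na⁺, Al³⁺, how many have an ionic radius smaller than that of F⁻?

Electron counts and nuclear charges: Al³⁺ has 10 e⁻ (Z=13), Mg²⁺ has 10 e⁻ (Z=12), Na⁺ has 10 e⁻ (Z=11), F⁻ has 10 e⁻ (Z=9), O²⁻ has 10 e⁻ (Z=8), N³⁻ has 10 e⁻ (Z=7), P³⁻ has 18 e⁻ (Z=15). Al³⁺ < Mg²⁺ (isoelectronic, higher Z=13 is smaller); Mg²⁺ < Na⁺ (both 10 e⁻, Z=12>11); Na⁺ < F⁻ (both 10 e⁻, Z=11>9); F⁻ < O²⁻ (both 10 e⁻, Z=9>8); O²⁻ < N³⁻ (isoelectronic, higher Z=8 is smaller); N³⁻ < P³⁻ (same group, 1 shell fewer).
Overall: Al³⁺ < Mg²⁺ < Na⁺ < F⁻ < O²⁻ < N³⁻ < P³⁻. F⁻ has 3 below it and 3 above. Count: 3.

3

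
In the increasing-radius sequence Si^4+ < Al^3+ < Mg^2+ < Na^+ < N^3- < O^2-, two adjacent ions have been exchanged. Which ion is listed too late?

Scanning neighbour by neighbour, only N^3-/O^2- violates a trend: both have 10 electrons but Z(O)=8 > Z(N)=7, so O^2- should be the smaller of the two. That makes O^2- the one sitting a position late relative to where it belongs.

O^2-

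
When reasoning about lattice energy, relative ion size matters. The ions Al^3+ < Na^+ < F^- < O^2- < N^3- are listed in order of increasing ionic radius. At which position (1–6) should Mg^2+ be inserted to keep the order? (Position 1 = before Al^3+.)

Each ion has 10 electrons. The ranking follows nuclear charge in reverse — greater Z gives a smaller radius. Al^3+ (Z=13), Mg^2+ (Z=12), Na^+ (Z=11), F^- (Z=9), O^2- (Z=8), N^3- (Z=7).
Putting Mg^2+ in gives Al^3+ < Mg^2+ < Na^+ < F^- < O^2- < N^3-; it lands at slot 2.

2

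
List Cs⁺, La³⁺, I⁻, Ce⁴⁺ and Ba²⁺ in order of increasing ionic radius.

All of these have 54 electrons (isoelectronic). With the same electron cloud, the ion with the most protons pulls it in tightest. Nuclear charges: Ce⁴⁺ (Z=58), La³⁺ (Z=57), Ba²⁺ (Z=56), Cs⁺ (Z=55), I⁻ (Z=53). Highest Z is smallest.

Ce⁴⁺ < La³⁺ < Ba²⁺ < Cs⁺ < I⁻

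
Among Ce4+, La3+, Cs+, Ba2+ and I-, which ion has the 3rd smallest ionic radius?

Ba2+

These species are isoelectronic with 54 electrons. The only difference is the number of protons: Ce4+ (Z=58), La3+ (Z=57), Ba2+ (Z=56), Cs+ (Z=55), I- (Z=53). The strongest nuclear pull (Ce4+) gives the smallest ion.
So the order is Ce4+ < La3+ < Ba2+ < Cs+ < I-; the 3rd-smallest ion is Ba2+.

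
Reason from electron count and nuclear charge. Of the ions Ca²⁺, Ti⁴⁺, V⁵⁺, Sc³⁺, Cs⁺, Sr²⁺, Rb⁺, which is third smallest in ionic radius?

Work out protons and electrons: V⁵⁺ has 18 e⁻ (Z=23), Ti⁴⁺ has 18 e⁻ (Z=22), Sc³⁺ has 18 e⁻ (Z=21), Ca²⁺ has 18 e⁻ (Z=20), Sr²⁺ has 36 e⁻ (Z=38), Rb⁺ has 36 e⁻ (Z=37), Cs⁺ has 54 e⁻ (Z=55). V⁵⁺ < Ti⁴⁺ (isoelectronic, higher Z=23 is smaller); Ti⁴⁺ < Sc³⁺ (both 18 e⁻, Z=22>21); Sc³⁺ < Ca²⁺ (both 18 e⁻, Z=21>20); Ca²⁺ < Sr²⁺ (same group, period 4 vs 5); Sr²⁺ < Rb⁺ (both 36 e⁻, Z=38>37); Rb⁺ < Cs⁺ (same group, 1 shell fewer).
Full ascending order: V⁵⁺ < Ti⁴⁺ < Sc³⁺ < Ca²⁺ < Sr²⁺ < Rb⁺ < Cs⁺. Counting from the smallest, position 3 is Sc³⁺.

Sc³⁺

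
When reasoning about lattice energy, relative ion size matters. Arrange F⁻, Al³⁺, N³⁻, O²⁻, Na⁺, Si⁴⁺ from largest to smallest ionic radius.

N³⁻ > O²⁻ > F⁻ > Na⁺ > Al³⁺ > Si⁴⁺

Each ion has 10 electrons. The ranking follows nuclear charge in reverse — greater Z gives a smaller radius. Si⁴⁺ (Z=14), Al³⁺ (Z=13), Na⁺ (Z=11), F⁻ (Z=9), O²⁻ (Z=8), N³⁻ (Z=7).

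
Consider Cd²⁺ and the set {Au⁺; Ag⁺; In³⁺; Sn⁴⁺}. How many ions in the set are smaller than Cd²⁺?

Sn⁴⁺ has 46 e⁻ (Z=50), In³⁺ has 46 e⁻ (Z=49), Cd²⁺ has 46 e⁻ (Z=48), Ag⁺ has 46 e⁻ (Z=47), Au⁺ has 78 e⁻ (Z=79). Sn⁴⁺ < In³⁺ (isoelectronic, higher Z=50 is smaller); In³⁺ < Cd²⁺ (isoelectronic, higher Z=49 is smaller); Cd²⁺ < Ag⁺ (both 46 e⁻, Z=48>47); Ag⁺ < Au⁺ (same group, 1 shell fewer).
Relative to Cd²⁺, the ions that are smaller are Sn⁴⁺, In³⁺. So 2 are smaller.

2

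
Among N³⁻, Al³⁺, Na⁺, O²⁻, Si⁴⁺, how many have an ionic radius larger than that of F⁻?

These species are isoelectronic with 10 electrons. The only difference is the number of protons: Si⁴⁺ (Z=14), Al³⁺ (Z=13), Na⁺ (Z=11), F⁻ (Z=9), O²⁻ (Z=8), N³⁻ (Z=7). The strongest nuclear pull (Si⁴⁺) gives the smallest ion.
Overall: Si⁴⁺ < Al³⁺ < Na⁺ < F⁻ < O²⁻ < N³⁻. F⁻ has 3 below it and 2 above. So 2 are larger.

2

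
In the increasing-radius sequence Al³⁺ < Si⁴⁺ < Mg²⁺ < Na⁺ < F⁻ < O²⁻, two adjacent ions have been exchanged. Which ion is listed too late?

Si⁴⁺

The pair Al³⁺, Si⁴⁺ is the wrong way round — both have 10 electrons but Z(Si)=14 > Z(Al)=13, so Si⁴⁺ should be the smaller of the two. All other adjacent pairs agree with periodic trends, so Si⁴⁺ is the misplaced ion.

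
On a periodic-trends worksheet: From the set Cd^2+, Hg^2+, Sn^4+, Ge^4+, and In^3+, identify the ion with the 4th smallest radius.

Cd^2+

Electron counts and nuclear charges: Ge^4+ (Z=32, 28 e⁻), Sn^4+ (Z=50, 46 e⁻), In^3+ (Z=49, 46 e⁻), Cd^2+ (Z=48, 46 e⁻), Hg^2+ (Z=80, 78 e⁻). Ge^4+ < Sn^4+ (same group, period 4 vs 5); Sn^4+ < In^3+ (isoelectronic, higher Z=50 is smaller); In^3+ < Cd^2+ (isoelectronic, higher Z=49 is smaller); Cd^2+ < Hg^2+ (same group, period 5 vs 6).
Full ascending order: Ge^4+ < Sn^4+ < In^3+ < Cd^2+ < Hg^2+. Counting from the smallest, position 4 is Cd^2+.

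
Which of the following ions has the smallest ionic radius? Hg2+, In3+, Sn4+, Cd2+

Sn4+

Work out protons and electrons: Sn4+ (Z=50, 46 e⁻), In3+ (Z=49, 46 e⁻), Cd2+ (Z=48, 46 e⁻), Hg2+ (Z=80, 78 e⁻). Sn4+ < In3+ (both 46 e⁻, Z=50>49); In3+ < Cd2+ (isoelectronic, higher Z=49 is smaller); Cd2+ < Hg2+ (same group, 1 shell fewer).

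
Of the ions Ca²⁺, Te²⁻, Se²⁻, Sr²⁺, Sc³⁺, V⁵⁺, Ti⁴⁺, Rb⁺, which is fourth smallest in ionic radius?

Work out protons and electrons: V⁵⁺: 18 e⁻, Z=23, Ti⁴⁺: 18 e⁻, Z=22, Sc³⁺: 18 e⁻, Z=21, Ca²⁺: 18 e⁻, Z=20, Sr²⁺: 36 e⁻, Z=38, Rb⁺: 36 e⁻, Z=37, Se²⁻: 36 e⁻, Z=34, Te²⁻: 54 e⁻, Z=52. V⁵⁺ < Ti⁴⁺ (both 18 e⁻, Z=23>22); Ti⁴⁺ < Sc³⁺ (isoelectronic, higher Z=22 is smaller); Sc³⁺ < Ca²⁺ (isoelectronic, higher Z=21 is smaller); Ca²⁺ < Sr²⁺ (same group, 1 shell fewer); Sr²⁺ < Rb⁺ (isoelectronic, higher Z=38 is smaller); Rb⁺ < Se²⁻ (isoelectronic, higher Z=37 is smaller); Se²⁻ < Te²⁻ (same group, period 4 vs 5).
So the order is V⁵⁺ < Ti⁴⁺ < Sc³⁺ < Ca²⁺ < Sr²⁺ < Rb⁺ < Se²⁻ < Te²⁻; the 4th-smallest ion is Ca²⁺.

Ca²⁺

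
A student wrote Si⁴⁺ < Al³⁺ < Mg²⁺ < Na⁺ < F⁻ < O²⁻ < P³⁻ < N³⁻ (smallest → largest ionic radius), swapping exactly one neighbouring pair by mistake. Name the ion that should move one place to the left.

N³⁻

The pair P³⁻, N³⁻ is the wrong way round — same group and charge — period 2 sits above period 3, so N³⁻ is smaller. All other adjacent pairs agree with periodic trends, so N³⁻ is the misplaced ion.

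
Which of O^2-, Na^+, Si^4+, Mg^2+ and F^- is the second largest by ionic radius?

Isoelectronic series (10 e⁻ each). Size is set by nuclear charge: more protons means a smaller ion. Si^4+ (Z=14), Mg^2+ (Z=12), Na^+ (Z=11), F^- (Z=9), O^2- (Z=8).
Ordering: Si^4+ < Mg^2+ < Na^+ < F^- < O^2-. The second largest is F^-.

F^-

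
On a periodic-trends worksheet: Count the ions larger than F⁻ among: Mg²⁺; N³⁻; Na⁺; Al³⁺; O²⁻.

2

These species are isoelectronic with 10 electrons. The only difference is the number of protons: Al³⁺ (Z=13), Mg²⁺ (Z=12), Na⁺ (Z=11), F⁻ (Z=9), O²⁻ (Z=8), N³⁻ (Z=7). The strongest nuclear pull (Al³⁺) gives the smallest ion.
Placing each against F⁻: smaller — Al³⁺, Mg²⁺, Na⁺; larger — O²⁻, N³⁻. Count: 2.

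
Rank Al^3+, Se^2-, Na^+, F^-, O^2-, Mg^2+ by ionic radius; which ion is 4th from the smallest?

F^-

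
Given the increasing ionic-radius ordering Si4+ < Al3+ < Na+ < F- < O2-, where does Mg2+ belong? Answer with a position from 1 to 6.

All of these have 10 electrons (isoelectronic). With the same electron cloud, the ion with the most protons pulls it in tightest. Nuclear charges: Si4+ (Z=14), Al3+ (Z=13), Mg2+ (Z=12), Na+ (Z=11), F- (Z=9), O2- (Z=8). Highest Z is smallest.
The complete sequence is Si4+ < Al3+ < Mg2+ < Na+ < F- < O2-. Mg2+ sits at position 3.

3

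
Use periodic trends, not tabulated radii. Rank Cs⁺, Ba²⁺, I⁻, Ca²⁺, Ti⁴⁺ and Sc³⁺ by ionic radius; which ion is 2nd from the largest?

Cs⁺

Ti⁴⁺ (Z=22, 18 e⁻), Sc³⁺ (Z=21, 18 e⁻), Ca²⁺ (Z=20, 18 e⁻), Ba²⁺ (Z=56, 54 e⁻), Cs⁺ (Z=55, 54 e⁻), I⁻ (Z=53, 54 e⁻). Ti⁴⁺ < Sc³⁺ (both 18 e⁻, Z=22>21); Sc³⁺ < Ca²⁺ (both 18 e⁻, Z=21>20); Ca²⁺ < Ba²⁺ (same group, 2 shells fewer); Ba²⁺ < Cs⁺ (isoelectronic, higher Z=56 is smaller); Cs⁺ < I⁻ (isoelectronic, higher Z=55 is smaller).
Ordering: Ti⁴⁺ < Sc³⁺ < Ca²⁺ < Ba²⁺ < Cs⁺ < I⁻. The 2nd largest is Cs⁺.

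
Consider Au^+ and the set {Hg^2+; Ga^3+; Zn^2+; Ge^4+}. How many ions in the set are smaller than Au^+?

4

Ge^4+ (Z=32, 28 e⁻), Ga^3+ (Z=31, 28 e⁻), Zn^2+ (Z=30, 28 e⁻), Hg^2+ (Z=80, 78 e⁻), Au^+ (Z=79, 78 e⁻). Ge^4+ < Ga^3+ (both 28 e⁻, Z=32>31); Ga^3+ < Zn^2+ (both 28 e⁻, Z=31>30); Zn^2+ < Hg^2+ (same group, 2 shells fewer); Hg^2+ < Au^+ (isoelectronic, higher Z=80 is smaller).
Ordering all of them (including Au^+) by radius gives Ge^4+ < Ga^3+ < Zn^2+ < Hg^2+ < Au^+. So 4 are smaller.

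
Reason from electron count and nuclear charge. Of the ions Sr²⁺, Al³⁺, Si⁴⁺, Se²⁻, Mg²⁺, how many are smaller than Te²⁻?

Work out protons and electrons: Si⁴⁺: 10 e⁻, Z=14, Al³⁺: 10 e⁻, Z=13, Mg²⁺: 10 e⁻, Z=12, Sr²⁺: 36 e⁻, Z=38, Se²⁻: 36 e⁻, Z=34, Te²⁻: 54 e⁻, Z=52. Si⁴⁺ < Al³⁺ (both 10 e⁻, Z=14>13); Al³⁺ < Mg²⁺ (isoelectronic, higher Z=13 is smaller); Mg²⁺ < Sr²⁺ (same group, period 3 vs 5); Sr²⁺ < Se²⁻ (both 36 e⁻, Z=38>34); Se²⁻ < Te²⁻ (same group, 1 shell fewer).
Ordering all of them (including Te²⁻) by radius gives Si⁴⁺ < Al³⁺ < Mg²⁺ < Sr²⁺ < Se²⁻ < Te²⁻. So 5 are smaller.

5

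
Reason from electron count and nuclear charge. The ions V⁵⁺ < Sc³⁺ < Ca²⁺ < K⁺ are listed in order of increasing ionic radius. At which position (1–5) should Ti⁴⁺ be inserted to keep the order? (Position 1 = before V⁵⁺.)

2

Each ion has 18 electrons. The ranking follows nuclear charge in reverse — greater Z gives a smaller radius. V⁵⁺ (Z=23), Ti⁴⁺ (Z=22), Sc³⁺ (Z=21), Ca²⁺ (Z=20), K⁺ (Z=19).
Putting Ti⁴⁺ in gives V⁵⁺ < Ti⁴⁺ < Sc³⁺ < Ca²⁺ < K⁺; it lands at slot 2.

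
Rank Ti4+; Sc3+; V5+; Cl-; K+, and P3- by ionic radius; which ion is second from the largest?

Cl-

Each ion has 18 electrons. The ranking follows nuclear charge in reverse — greater Z gives a smaller radius. V5+ (Z=23), Ti4+ (Z=22), Sc3+ (Z=21), K+ (Z=19), Cl- (Z=17), P3- (Z=15).
Full ascending order: V5+ < Ti4+ < Sc3+ < K+ < Cl- < P3-. Counting from the largest, position 2 is Cl-.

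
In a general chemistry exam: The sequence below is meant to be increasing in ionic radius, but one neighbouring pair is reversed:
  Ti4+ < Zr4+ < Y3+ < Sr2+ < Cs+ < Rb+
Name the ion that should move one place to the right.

Check each adjacent pair. Cs+ and Rb+ are reversed: same group and charge — period 5 sits above period 6, so Rb+ is smaller. No other neighbouring pair contradicts the periodic trends, so Cs+ is the ion listed too early.

Cs+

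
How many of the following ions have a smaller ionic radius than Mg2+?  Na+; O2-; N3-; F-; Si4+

1

Isoelectronic series (10 e⁻ each). Size is set by nuclear charge: more protons means a smaller ion. Si4+ (Z=14), Mg2+ (Z=12), Na+ (Z=11), F- (Z=9), O2- (Z=8), N3- (Z=7).
Ordering all of them (including Mg2+) by radius gives Si4+ < Mg2+ < Na+ < F- < O2- < N3-. So 1 is smaller.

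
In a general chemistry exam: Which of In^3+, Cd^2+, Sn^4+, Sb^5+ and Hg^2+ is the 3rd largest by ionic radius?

In^3+

Sb^5+ (Z=51, 46 e⁻), Sn^4+ (Z=50, 46 e⁻), In^3+ (Z=49, 46 e⁻), Cd^2+ (Z=48, 46 e⁻), Hg^2+ (Z=80, 78 e⁻). Sb^5+ < Sn^4+ (both 46 e⁻, Z=51>50); Sn^4+ < In^3+ (isoelectronic, higher Z=50 is smaller); In^3+ < Cd^2+ (isoelectronic, higher Z=49 is smaller); Cd^2+ < Hg^2+ (same group, period 5 vs 6).
That gives Sb^5+ < Sn^4+ < In^3+ < Cd^2+ < Hg^2+. From the largest end, number 3 is In^3+.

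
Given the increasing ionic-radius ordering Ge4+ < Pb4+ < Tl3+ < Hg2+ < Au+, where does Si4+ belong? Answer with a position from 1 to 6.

1

First list Z and electron count for each: Si4+ (Z=14, 10 e⁻), Ge4+ (Z=32, 28 e⁻), Pb4+ (Z=82, 78 e⁻), Tl3+ (Z=81, 78 e⁻), Hg2+ (Z=80, 78 e⁻), Au+ (Z=79, 78 e⁻). Si4+ < Ge4+ (same group, period 3 vs 4); Ge4+ < Pb4+ (same group, period 4 vs 6); Pb4+ < Tl3+ (both 78 e⁻, Z=82>81); Tl3+ < Hg2+ (both 78 e⁻, Z=81>80); Hg2+ < Au+ (isoelectronic, higher Z=80 is smaller).
The complete sequence is Si4+ < Ge4+ < Pb4+ < Tl3+ < Hg2+ < Au+. Si4+ sits at position 1.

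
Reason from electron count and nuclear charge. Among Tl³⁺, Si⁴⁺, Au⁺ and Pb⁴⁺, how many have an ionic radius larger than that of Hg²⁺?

1

Electron counts and nuclear charges: Si⁴⁺ has 10 e⁻ (Z=14), Pb⁴⁺ has 78 e⁻ (Z=82), Tl³⁺ has 78 e⁻ (Z=81), Hg²⁺ has 78 e⁻ (Z=80), Au⁺ has 78 e⁻ (Z=79). Si⁴⁺ < Pb⁴⁺ (same group, period 3 vs 6); Pb⁴⁺ < Tl³⁺ (isoelectronic, higher Z=82 is smaller); Tl³⁺ < Hg²⁺ (both 78 e⁻, Z=81>80); Hg²⁺ < Au⁺ (both 78 e⁻, Z=80>79).
Relative to Hg²⁺, the ions that are larger are Au⁺. So 1 is larger.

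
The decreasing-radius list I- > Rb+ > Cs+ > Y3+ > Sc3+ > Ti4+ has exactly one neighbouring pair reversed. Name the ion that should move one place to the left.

Cs+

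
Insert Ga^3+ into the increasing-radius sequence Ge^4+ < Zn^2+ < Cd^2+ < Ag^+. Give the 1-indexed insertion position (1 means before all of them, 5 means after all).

First list Z and electron count for each: Ge^4+ (Z=32, 28 e⁻), Ga^3+ (Z=31, 28 e⁻), Zn^2+ (Z=30, 28 e⁻), Cd^2+ (Z=48, 46 e⁻), Ag^+ (Z=47, 46 e⁻). Ge^4+ < Ga^3+ (both 28 e⁻, Z=32>31); Ga^3+ < Zn^2+ (isoelectronic, higher Z=31 is smaller); Zn^2+ < Cd^2+ (same group, 1 shell fewer); Cd^2+ < Ag^+ (both 46 e⁻, Z=48>47).
Merged order: Ge^4+ < Ga^3+ < Zn^2+ < Cd^2+ < Ag^+ — Ga^3+ is number 2.

2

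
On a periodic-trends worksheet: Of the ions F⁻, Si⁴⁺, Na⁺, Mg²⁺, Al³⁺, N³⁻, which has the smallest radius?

Each ion has 10 electrons. The ranking follows nuclear charge in reverse — greater Z gives a smaller radius. Si⁴⁺ (Z=14), Al³⁺ (Z=13), Mg²⁺ (Z=12), Na⁺ (Z=11), F⁻ (Z=9), N³⁻ (Z=7).

Si⁴⁺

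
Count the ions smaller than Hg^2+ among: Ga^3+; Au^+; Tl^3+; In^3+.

3

Electron counts and nuclear charges: Ga^3+ has 28 e⁻ (Z=31), In^3+ has 46 e⁻ (Z=49), Tl^3+ has 78 e⁻ (Z=81), Hg^2+ has 78 e⁻ (Z=80), Au^+ has 78 e⁻ (Z=79). Ga^3+ < In^3+ (same group, period 4 vs 5); In^3+ < Tl^3+ (same group, 1 shell fewer); Tl^3+ < Hg^2+ (both 78 e⁻, Z=81>80); Hg^2+ < Au^+ (isoelectronic, higher Z=80 is smaller).
Overall: Ga^3+ < In^3+ < Tl^3+ < Hg^2+ < Au^+. Hg^2+ has 3 below it and 1 above. Count: 3.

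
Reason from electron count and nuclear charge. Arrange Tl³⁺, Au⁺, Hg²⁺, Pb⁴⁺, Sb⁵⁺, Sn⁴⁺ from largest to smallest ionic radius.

Electron counts and nuclear charges: Sb⁵⁺ has 46 e⁻ (Z=51), Sn⁴⁺ has 46 e⁻ (Z=50), Pb⁴⁺ has 78 e⁻ (Z=82), Tl³⁺ has 78 e⁻ (Z=81), Hg²⁺ has 78 e⁻ (Z=80), Au⁺ has 78 e⁻ (Z=79). Sb⁵⁺ < Sn⁴⁺ (isoelectronic, higher Z=51 is smaller); Sn⁴⁺ < Pb⁴⁺ (same group, 1 shell fewer); Pb⁴⁺ < Tl³⁺ (both 78 e⁻, Z=82>81); Tl³⁺ < Hg²⁺ (both 78 e⁻, Z=81>80); Hg²⁺ < Au⁺ (both 78 e⁻, Z=80>79).

Au⁺ > Hg²⁺ > Tl³⁺ > Pb⁴⁺ > Sn⁴⁺ > Sb⁵⁺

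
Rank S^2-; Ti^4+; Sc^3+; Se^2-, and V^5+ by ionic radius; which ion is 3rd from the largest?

Sc^3+

First list Z and electron count for each: V^5+: 18 e⁻, Z=23, Ti^4+: 18 e⁻, Z=22, Sc^3+: 18 e⁻, Z=21, S^2-: 18 e⁻, Z=16, Se^2-: 36 e⁻, Z=34. V^5+ < Ti^4+ (isoelectronic, higher Z=23 is smaller); Ti^4+ < Sc^3+ (isoelectronic, higher Z=22 is smaller); Sc^3+ < S^2- (isoelectronic, higher Z=21 is smaller); S^2- < Se^2- (same group, 1 shell fewer).
That gives V^5+ < Ti^4+ < Sc^3+ < S^2- < Se^2-. From the largest end, number 3 is Sc^3+.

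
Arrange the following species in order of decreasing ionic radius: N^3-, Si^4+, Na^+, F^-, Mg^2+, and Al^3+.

N^3- > F^- > Na^+ > Mg^2+ > Al^3+ > Si^4+

All of these have 10 electrons (isoelectronic). With the same electron cloud, the ion with the most protons pulls it in tightest. Nuclear charges: Si^4+ (Z=14), Al^3+ (Z=13), Mg^2+ (Z=12), Na^+ (Z=11), F^- (Z=9), N^3- (Z=7). Highest Z is smallest.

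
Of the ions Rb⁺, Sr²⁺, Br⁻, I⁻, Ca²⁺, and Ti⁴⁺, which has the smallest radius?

Ti⁴⁺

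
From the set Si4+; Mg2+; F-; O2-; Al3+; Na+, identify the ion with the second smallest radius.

Al3+

Isoelectronic series (10 e⁻ each). Size is set by nuclear charge: more protons means a smaller ion. Si4+ (Z=14), Al3+ (Z=13), Mg2+ (Z=12), Na+ (Z=11), F- (Z=9), O2- (Z=8).
Full ascending order: Si4+ < Al3+ < Mg2+ < Na+ < F- < O2-. Counting from the smallest, position 2 is Al3+.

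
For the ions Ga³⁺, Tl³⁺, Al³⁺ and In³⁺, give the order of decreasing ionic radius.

All are in the same group with charge +3. Radius grows down the group as n (the outermost shell) increases.

Tl³⁺ > In³⁺ > Ga³⁺ > Al³⁺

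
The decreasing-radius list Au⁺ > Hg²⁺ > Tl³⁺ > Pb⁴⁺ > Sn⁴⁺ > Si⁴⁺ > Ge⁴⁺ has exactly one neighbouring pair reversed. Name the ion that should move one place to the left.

Ge⁴⁺

Scanning neighbour by neighbour, only Si⁴⁺/Ge⁴⁺ violates a trend: same group and charge — period 3 sits above period 4, so Si⁴⁺ is smaller. That makes Ge⁴⁺ the one sitting a position late relative to where it belongs.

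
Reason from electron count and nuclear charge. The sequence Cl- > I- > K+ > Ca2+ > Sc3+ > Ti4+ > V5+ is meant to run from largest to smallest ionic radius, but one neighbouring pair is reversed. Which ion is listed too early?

Compare adjacent ions: both in group 17 with the same charge; Cl- (period 3) has the smaller radius — yet in this decreasing list Cl- sits before I-. Nothing else is reversed, so Cl- should move one place to the right.

Cl-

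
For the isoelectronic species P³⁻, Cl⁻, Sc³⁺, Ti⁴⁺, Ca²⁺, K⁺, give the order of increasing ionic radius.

Ti⁴⁺ < Sc³⁺ < Ca²⁺ < K⁺ < Cl⁻ < P³⁻

Isoelectronic series (18 e⁻ each). Size is set by nuclear charge: more protons means a smaller ion. Ti⁴⁺ (Z=22), Sc³⁺ (Z=21), Ca²⁺ (Z=20), K⁺ (Z=19), Cl⁻ (Z=17), P³⁻ (Z=15).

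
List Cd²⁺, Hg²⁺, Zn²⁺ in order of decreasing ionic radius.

Hg²⁺ > Cd²⁺ > Zn²⁺

These ions sit in one column with identical charge. Each step down the periodic table adds a principal shell, increasing the radius.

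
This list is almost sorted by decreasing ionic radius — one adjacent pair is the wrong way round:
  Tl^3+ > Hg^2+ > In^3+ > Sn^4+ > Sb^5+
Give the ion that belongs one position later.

Tl^3+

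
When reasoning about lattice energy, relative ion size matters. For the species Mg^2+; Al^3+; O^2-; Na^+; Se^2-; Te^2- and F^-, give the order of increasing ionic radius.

Tabulating Z and e⁻: Al^3+: 10 e⁻, Z=13, Mg^2+: 10 e⁻, Z=12, Na^+: 10 e⁻, Z=11, F^-: 10 e⁻, Z=9, O^2-: 10 e⁻, Z=8, Se^2-: 36 e⁻, Z=34, Te^2-: 54 e⁻, Z=52. Al^3+ < Mg^2+ (both 10 e⁻, Z=13>12); Mg^2+ < Na^+ (isoelectronic, higher Z=12 is smaller); Na^+ < F^- (isoelectronic, higher Z=11 is smaller); F^- < O^2- (both 10 e⁻, Z=9>8); O^2- < Se^2- (same group, period 2 vs 4); Se^2- < Te^2- (same group, period 4 vs 5).

Al^3+ < Mg^2+ < Na^+ < F^- < O^2- < Se^2- < Te^2-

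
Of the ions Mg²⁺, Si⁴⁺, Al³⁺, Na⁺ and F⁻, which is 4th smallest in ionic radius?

These species are isoelectronic with 10 electrons. The only difference is the number of protons: Si⁴⁺ (Z=14), Al³⁺ (Z=13), Mg²⁺ (Z=12), Na⁺ (Z=11), F⁻ (Z=9). The strongest nuclear pull (Si⁴⁺) gives the smallest ion.
Ordering: Si⁴⁺ < Al³⁺ < Mg²⁺ < Na⁺ < F⁻. The 4th smallest is Na⁺.

Na⁺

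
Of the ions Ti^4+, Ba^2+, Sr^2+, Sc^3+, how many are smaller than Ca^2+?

2

First list Z and electron count for each: Ti^4+ has 18 e⁻ (Z=22), Sc^3+ has 18 e⁻ (Z=21), Ca^2+ has 18 e⁻ (Z=20), Sr^2+ has 36 e⁻ (Z=38), Ba^2+ has 54 e⁻ (Z=56). Ti^4+ < Sc^3+ (both 18 e⁻, Z=22>21); Sc^3+ < Ca^2+ (isoelectronic, higher Z=21 is smaller); Ca^2+ < Sr^2+ (same group, 1 shell fewer); Sr^2+ < Ba^2+ (same group, 1 shell fewer).
Overall: Ti^4+ < Sc^3+ < Ca^2+ < Sr^2+ < Ba^2+. Ca^2+ has 2 below it and 2 above. Count: 2.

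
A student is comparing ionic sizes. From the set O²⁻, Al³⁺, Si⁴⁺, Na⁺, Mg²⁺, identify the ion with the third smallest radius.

All of these have 10 electrons (isoelectronic). With the same electron cloud, the ion with the most protons pulls it in tightest. Nuclear charges: Si⁴⁺ (Z=14), Al³⁺ (Z=13), Mg²⁺ (Z=12), Na⁺ (Z=11), O²⁻ (Z=8). Highest Z is smallest.
Ordering: Si⁴⁺ < Al³⁺ < Mg²⁺ < Na⁺ < O²⁻. The third smallest is Mg²⁺.

Mg²⁺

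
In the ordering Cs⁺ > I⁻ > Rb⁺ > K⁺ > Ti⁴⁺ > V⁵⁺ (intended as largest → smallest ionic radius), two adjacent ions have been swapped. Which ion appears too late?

Compare adjacent ions: Cs⁺ and I⁻ share 54 electrons; the higher nuclear charge on Cs (Z=55) contracts it more, so Cs⁺ < I⁻ — yet in this decreasing list Cs⁺ sits before I⁻. Nothing else is reversed, so I⁻ should move one place to the left.

I⁻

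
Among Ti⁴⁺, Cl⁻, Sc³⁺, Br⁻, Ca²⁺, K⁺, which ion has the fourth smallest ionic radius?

K⁺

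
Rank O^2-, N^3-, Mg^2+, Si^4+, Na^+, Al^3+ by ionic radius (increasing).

Si^4+ < Al^3+ < Mg^2+ < Na^+ < O^2- < N^3-

All of these have 10 electrons (isoelectronic). With the same electron cloud, the ion with the most protons pulls it in tightest. Nuclear charges: Si^4+ (Z=14), Al^3+ (Z=13), Mg^2+ (Z=12), Na^+ (Z=11), O^2- (Z=8), N^3- (Z=7). Highest Z is smallest.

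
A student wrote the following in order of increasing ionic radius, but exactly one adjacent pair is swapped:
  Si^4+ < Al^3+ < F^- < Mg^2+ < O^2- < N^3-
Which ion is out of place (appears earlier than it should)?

F^-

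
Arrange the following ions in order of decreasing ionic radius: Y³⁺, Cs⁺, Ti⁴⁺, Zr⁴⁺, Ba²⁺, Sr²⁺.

Cs⁺ > Ba²⁺ > Sr²⁺ > Y³⁺ > Zr⁴⁺ > Ti⁴⁺

First list Z and electron count for each: Ti⁴⁺: 18 e⁻, Z=22, Zr⁴⁺: 36 e⁻, Z=40, Y³⁺: 36 e⁻, Z=39, Sr²⁺: 36 e⁻, Z=38, Ba²⁺: 54 e⁻, Z=56, Cs⁺: 54 e⁻, Z=55. Ti⁴⁺ < Zr⁴⁺ (same group, 1 shell fewer); Zr⁴⁺ < Y³⁺ (isoelectronic, higher Z=40 is smaller); Y³⁺ < Sr²⁺ (both 36 e⁻, Z=39>38); Sr²⁺ < Ba²⁺ (same group, period 5 vs 6); Ba²⁺ < Cs⁺ (both 54 e⁻, Z=56>55).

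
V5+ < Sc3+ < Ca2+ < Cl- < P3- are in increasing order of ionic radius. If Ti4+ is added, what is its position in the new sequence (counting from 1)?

These species are isoelectronic with 18 electrons. The only difference is the number of protons: V5+ (Z=23), Ti4+ (Z=22), Sc3+ (Z=21), Ca2+ (Z=20), Cl- (Z=17), P3- (Z=15). The strongest nuclear pull (V5+) gives the smallest ion.
Putting Ti4+ in gives V5+ < Ti4+ < Sc3+ < Ca2+ < Cl- < P3-; it lands at slot 2.

2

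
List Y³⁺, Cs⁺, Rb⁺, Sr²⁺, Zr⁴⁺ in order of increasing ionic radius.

Electron counts and nuclear charges: Zr⁴⁺ (Z=40, 36 e⁻), Y³⁺ (Z=39, 36 e⁻), Sr²⁺ (Z=38, 36 e⁻), Rb⁺ (Z=37, 36 e⁻), Cs⁺ (Z=55, 54 e⁻). Zr⁴⁺ < Y³⁺ (both 36 e⁻, Z=40>39); Y³⁺ < Sr²⁺ (isoelectronic, higher Z=39 is smaller); Sr²⁺ < Rb⁺ (isoelectronic, higher Z=38 is smaller); Rb⁺ < Cs⁺ (same group, 1 shell fewer).

Zr⁴⁺ < Y³⁺ < Sr²⁺ < Rb⁺ < Cs⁺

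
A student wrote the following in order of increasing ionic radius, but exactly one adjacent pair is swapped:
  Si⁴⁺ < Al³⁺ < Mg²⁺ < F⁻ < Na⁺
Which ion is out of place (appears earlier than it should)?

Compare adjacent ions: Na⁺ and F⁻ share 10 electrons; the higher nuclear charge on Na (Z=11) contracts it more, so Na⁺ < F⁻ — yet in this increasing list F⁻ sits before Na⁺. Nothing else is reversed, so F⁻ should move one place to the right.

F⁻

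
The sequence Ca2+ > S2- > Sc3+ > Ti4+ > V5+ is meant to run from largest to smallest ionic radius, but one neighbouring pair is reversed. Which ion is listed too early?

Ca2+

Scanning neighbour by neighbour, only Ca2+/S2- violates a trend: both have 18 electrons but Z(Ca)=20 > Z(S)=16, so Ca2+ should be the smaller of the two. That makes Ca2+ the one sitting a position early relative to where it belongs.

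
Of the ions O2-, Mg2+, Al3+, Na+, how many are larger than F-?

1

All of these have 10 electrons (isoelectronic). With the same electron cloud, the ion with the most protons pulls it in tightest. Nuclear charges: Al3+ (Z=13), Mg2+ (Z=12), Na+ (Z=11), F- (Z=9), O2- (Z=8). Highest Z is smallest.
Ordering all of them (including F-) by radius gives Al3+ < Mg2+ < Na+ < F- < O2-. Count: 1.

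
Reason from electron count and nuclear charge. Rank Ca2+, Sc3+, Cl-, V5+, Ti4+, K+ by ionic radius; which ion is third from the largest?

Each ion has 18 electrons. The ranking follows nuclear charge in reverse — greater Z gives a smaller radius. V5+ (Z=23), Ti4+ (Z=22), Sc3+ (Z=21), Ca2+ (Z=20), K+ (Z=19), Cl- (Z=17).
That gives V5+ < Ti4+ < Sc3+ < Ca2+ < K+ < Cl-. From the largest end, number 3 is Ca2+.

Ca2+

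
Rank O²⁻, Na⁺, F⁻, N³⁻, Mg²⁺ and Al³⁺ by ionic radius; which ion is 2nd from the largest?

These species are isoelectronic with 10 electrons. The only difference is the number of protons: Al³⁺ (Z=13), Mg²⁺ (Z=12), Na⁺ (Z=11), F⁻ (Z=9), O²⁻ (Z=8), N³⁻ (Z=7). The strongest nuclear pull (Al³⁺) gives the smallest ion.
That gives Al³⁺ < Mg²⁺ < Na⁺ < F⁻ < O²⁻ < N³⁻. From the largest end, number 2 is O²⁻.

O²⁻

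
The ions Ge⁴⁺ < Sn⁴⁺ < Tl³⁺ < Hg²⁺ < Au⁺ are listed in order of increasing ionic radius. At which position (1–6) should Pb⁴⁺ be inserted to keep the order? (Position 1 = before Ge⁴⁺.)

3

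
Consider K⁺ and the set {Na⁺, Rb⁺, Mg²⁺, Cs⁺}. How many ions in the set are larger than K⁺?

Work out protons and electrons: Mg²⁺ (Z=12, 10 e⁻), Na⁺ (Z=11, 10 e⁻), K⁺ (Z=19, 18 e⁻), Rb⁺ (Z=37, 36 e⁻), Cs⁺ (Z=55, 54 e⁻). Mg²⁺ < Na⁺ (both 10 e⁻, Z=12>11); Na⁺ < K⁺ (same group, 1 shell fewer); K⁺ < Rb⁺ (same group, period 4 vs 5); Rb⁺ < Cs⁺ (same group, period 5 vs 6).
Ordering all of them (including K⁺) by radius gives Mg²⁺ < Na⁺ < K⁺ < Rb⁺ < Cs⁺. That's 2.

2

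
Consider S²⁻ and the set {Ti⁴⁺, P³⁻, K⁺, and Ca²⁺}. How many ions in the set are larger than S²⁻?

Isoelectronic series (18 e⁻ each). Size is set by nuclear charge: more protons means a smaller ion. Ti⁴⁺ (Z=22), Ca²⁺ (Z=20), K⁺ (Z=19), S²⁻ (Z=16), P³⁻ (Z=15).
Placing each against S²⁻: smaller — Ti⁴⁺, Ca²⁺, K⁺; larger — P³⁻. So 1 is larger.

1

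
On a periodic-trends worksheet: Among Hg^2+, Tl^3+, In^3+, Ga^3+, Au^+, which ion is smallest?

Tabulating Z and e⁻: Ga^3+: 28 e⁻, Z=31, In^3+: 46 e⁻, Z=49, Tl^3+: 78 e⁻, Z=81, Hg^2+: 78 e⁻, Z=80, Au^+: 78 e⁻, Z=79. Ga^3+ < In^3+ (same group, 1 shell fewer); In^3+ < Tl^3+ (same group, 1 shell fewer); Tl^3+ < Hg^2+ (both 78 e⁻, Z=81>80); Hg^2+ < Au^+ (both 78 e⁻, Z=80>79).

Ga^3+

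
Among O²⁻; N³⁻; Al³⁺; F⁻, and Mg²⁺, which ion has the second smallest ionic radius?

Mg²⁺

Isoelectronic series (10 e⁻ each). Size is set by nuclear charge: more protons means a smaller ion. Al³⁺ (Z=13), Mg²⁺ (Z=12), F⁻ (Z=9), O²⁻ (Z=8), N³⁻ (Z=7).
Full ascending order: Al³⁺ < Mg²⁺ < F⁻ < O²⁻ < N³⁻. Counting from the smallest, position 2 is Mg²⁺.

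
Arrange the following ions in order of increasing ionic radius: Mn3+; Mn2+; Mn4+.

Mn4+ < Mn3+ < Mn2+

For a single element, ionic radius drops as positive charge rises — Mn4+ < Mn2+.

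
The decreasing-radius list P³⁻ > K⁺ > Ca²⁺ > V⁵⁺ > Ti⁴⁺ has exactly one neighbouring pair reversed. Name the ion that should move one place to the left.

Check each adjacent pair. V⁵⁺ and Ti⁴⁺ are reversed: they are isoelectronic (18 e⁻) and V has more protons than Ti (23 vs 22), making V⁵⁺ smaller. No other neighbouring pair contradicts the periodic trends, so Ti⁴⁺ is the ion listed too late.

Ti⁴⁺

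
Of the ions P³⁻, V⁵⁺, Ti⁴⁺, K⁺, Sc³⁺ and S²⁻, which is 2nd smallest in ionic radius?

These species are isoelectronic with 18 electrons. The only difference is the number of protons: V⁵⁺ (Z=23), Ti⁴⁺ (Z=22), Sc³⁺ (Z=21), K⁺ (Z=19), S²⁻ (Z=16), P³⁻ (Z=15). The strongest nuclear pull (V⁵⁺) gives the smallest ion.
Full ascending order: V⁵⁺ < Ti⁴⁺ < Sc³⁺ < K⁺ < S²⁻ < P³⁻. Counting from the smallest, position 2 is Ti⁴⁺.

Ti⁴⁺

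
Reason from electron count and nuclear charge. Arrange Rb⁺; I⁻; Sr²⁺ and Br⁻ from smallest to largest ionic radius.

Work out protons and electrons: Sr²⁺ has 36 e⁻ (Z=38), Rb⁺ has 36 e⁻ (Z=37), Br⁻ has 36 e⁻ (Z=35), I⁻ has 54 e⁻ (Z=53). Sr²⁺ < Rb⁺ (isoelectronic, higher Z=38 is smaller); Rb⁺ < Br⁻ (both 36 e⁻, Z=37>35); Br⁻ < I⁻ (same group, period 4 vs 5).

Sr²⁺ < Rb⁺ < Br⁻ < I⁻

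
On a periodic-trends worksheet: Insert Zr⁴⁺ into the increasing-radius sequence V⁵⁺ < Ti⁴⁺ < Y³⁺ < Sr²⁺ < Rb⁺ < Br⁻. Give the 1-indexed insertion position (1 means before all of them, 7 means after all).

3

Tabulating Z and e⁻: V⁵⁺ has 18 e⁻ (Z=23), Ti⁴⁺ has 18 e⁻ (Z=22), Zr⁴⁺ has 36 e⁻ (Z=40), Y³⁺ has 36 e⁻ (Z=39), Sr²⁺ has 36 e⁻ (Z=38), Rb⁺ has 36 e⁻ (Z=37), Br⁻ has 36 e⁻ (Z=35). V⁵⁺ < Ti⁴⁺ (both 18 e⁻, Z=23>22); Ti⁴⁺ < Zr⁴⁺ (same group, period 4 vs 5); Zr⁴⁺ < Y³⁺ (both 36 e⁻, Z=40>39); Y³⁺ < Sr²⁺ (isoelectronic, higher Z=39 is smaller); Sr²⁺ < Rb⁺ (isoelectronic, higher Z=38 is smaller); Rb⁺ < Br⁻ (both 36 e⁻, Z=37>35).
The complete sequence is V⁵⁺ < Ti⁴⁺ < Zr⁴⁺ < Y³⁺ < Sr²⁺ < Rb⁺ < Br⁻. Zr⁴⁺ sits at position 3.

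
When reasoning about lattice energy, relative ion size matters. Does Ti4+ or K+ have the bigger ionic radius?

K+

These species are isoelectronic with 18 electrons. The only difference is the number of protons: Ti4+ (Z=22), K+ (Z=19). The strongest nuclear pull (Ti4+) gives the smallest ion.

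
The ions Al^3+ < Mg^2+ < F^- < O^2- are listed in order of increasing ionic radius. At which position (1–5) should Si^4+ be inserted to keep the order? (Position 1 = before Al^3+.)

Each ion has 10 electrons. The ranking follows nuclear charge in reverse — greater Z gives a smaller radius. Si^4+ (Z=14), Al^3+ (Z=13), Mg^2+ (Z=12), F^- (Z=9), O^2- (Z=8).
Putting Si^4+ in gives Si^4+ < Al^3+ < Mg^2+ < F^- < O^2-; it lands at slot 1.

1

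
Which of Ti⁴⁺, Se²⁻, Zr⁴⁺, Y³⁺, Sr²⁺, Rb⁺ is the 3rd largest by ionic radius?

Ti⁴⁺ (Z=22, 18 e⁻), Zr⁴⁺ (Z=40, 36 e⁻), Y³⁺ (Z=39, 36 e⁻), Sr²⁺ (Z=38, 36 e⁻), Rb⁺ (Z=37, 36 e⁻), Se²⁻ (Z=34, 36 e⁻). Ti⁴⁺ < Zr⁴⁺ (same group, 1 shell fewer); Zr⁴⁺ < Y³⁺ (isoelectronic, higher Z=40 is smaller); Y³⁺ < Sr²⁺ (isoelectronic, higher Z=39 is smaller); Sr²⁺ < Rb⁺ (isoelectronic, higher Z=38 is smaller); Rb⁺ < Se²⁻ (isoelectronic, higher Z=37 is smaller).
Ordering: Ti⁴⁺ < Zr⁴⁺ < Y³⁺ < Sr²⁺ < Rb⁺ < Se²⁻. The 3rd largest is Sr²⁺.

Sr²⁺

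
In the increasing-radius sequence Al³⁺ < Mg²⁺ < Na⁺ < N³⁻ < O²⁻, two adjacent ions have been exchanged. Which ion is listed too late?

Scanning neighbour by neighbour, only N³⁻/O²⁻ violates a trend: both have 10 electrons but Z(O)=8 > Z(N)=7, so O²⁻ should be the smaller of the two. That makes O²⁻ the one sitting a position late relative to where it belongs.

O²⁻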